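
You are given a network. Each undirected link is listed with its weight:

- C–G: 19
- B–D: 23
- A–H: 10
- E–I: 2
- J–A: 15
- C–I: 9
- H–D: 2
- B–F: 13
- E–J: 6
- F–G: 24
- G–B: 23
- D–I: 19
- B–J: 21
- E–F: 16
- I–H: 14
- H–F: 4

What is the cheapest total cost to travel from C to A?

Running Dijkstra from C:
C: 0
I: 9  (via C)
E: 11  (via I)
J: 17  (via E)
G: 19  (via C)
H: 23  (via I)
D: 25  (via H)
F: 27  (via E)
A: 32  (via J)
Shortest route: C → I → E → J → A = 32.

32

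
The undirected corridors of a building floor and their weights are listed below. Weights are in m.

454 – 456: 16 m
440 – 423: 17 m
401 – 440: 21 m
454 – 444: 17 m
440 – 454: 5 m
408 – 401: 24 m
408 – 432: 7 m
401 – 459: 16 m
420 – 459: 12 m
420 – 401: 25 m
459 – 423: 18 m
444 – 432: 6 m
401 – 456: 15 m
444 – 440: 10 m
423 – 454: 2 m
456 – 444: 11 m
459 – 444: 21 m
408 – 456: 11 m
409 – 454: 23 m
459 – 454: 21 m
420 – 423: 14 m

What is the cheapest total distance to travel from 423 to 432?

23 m

Compare a few routes:
423–454–444–432: 2+17+6 = 25
423–440–444–432: 17+10+6 = 33
423–454–440–444–432: 2+5+10+6 = 23
Cheapest is 423–454–440–444–432 at 23 m.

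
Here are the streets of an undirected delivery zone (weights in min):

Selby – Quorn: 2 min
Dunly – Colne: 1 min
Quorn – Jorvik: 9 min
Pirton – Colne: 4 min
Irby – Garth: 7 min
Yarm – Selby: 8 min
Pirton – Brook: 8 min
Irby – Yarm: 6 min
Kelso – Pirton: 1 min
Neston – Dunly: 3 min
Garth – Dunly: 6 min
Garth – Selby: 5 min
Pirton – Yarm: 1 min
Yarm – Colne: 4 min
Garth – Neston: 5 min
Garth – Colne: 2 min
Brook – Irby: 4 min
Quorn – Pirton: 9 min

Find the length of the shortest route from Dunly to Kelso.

6 min

Candidate routes:
Dunly → Colne → Pirton → Kelso: 1+4+1 = 6
Dunly → Garth → Colne → Pirton → Kelso: 6+2+4+1 = 13
Dunly → Colne → Yarm → Pirton → Kelso: 1+4+1+1 = 7
Cheapest is Dunly → Colne → Pirton → Kelso at 6 min.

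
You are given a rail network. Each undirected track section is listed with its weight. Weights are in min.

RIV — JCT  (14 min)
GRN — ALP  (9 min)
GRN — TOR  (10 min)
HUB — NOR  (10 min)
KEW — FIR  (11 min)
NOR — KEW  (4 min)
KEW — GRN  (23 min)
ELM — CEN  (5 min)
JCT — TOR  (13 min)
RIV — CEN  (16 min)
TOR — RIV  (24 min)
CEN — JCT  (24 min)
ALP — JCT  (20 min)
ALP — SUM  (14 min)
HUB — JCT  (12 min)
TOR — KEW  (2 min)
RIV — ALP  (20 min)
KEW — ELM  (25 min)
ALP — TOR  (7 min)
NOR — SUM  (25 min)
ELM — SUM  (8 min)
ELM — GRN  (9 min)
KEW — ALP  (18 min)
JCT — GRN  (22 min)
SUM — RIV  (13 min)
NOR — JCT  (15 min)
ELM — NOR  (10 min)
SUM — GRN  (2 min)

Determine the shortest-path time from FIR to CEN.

Settle nodes by increasing distance from FIR:
FIR: 0
KEW: 11  (via FIR)
TOR: 13  (via KEW)
NOR: 15  (via KEW)
ALP: 20  (via TOR)
GRN: 23  (via TOR)
SUM: 25  (via GRN)
ELM: 25  (via NOR)
HUB: 25  (via NOR)
JCT: 26  (via TOR)
CEN: 30  (via ELM)
Shortest route: FIR → KEW → NOR → ELM → CEN = 30 min.

30 min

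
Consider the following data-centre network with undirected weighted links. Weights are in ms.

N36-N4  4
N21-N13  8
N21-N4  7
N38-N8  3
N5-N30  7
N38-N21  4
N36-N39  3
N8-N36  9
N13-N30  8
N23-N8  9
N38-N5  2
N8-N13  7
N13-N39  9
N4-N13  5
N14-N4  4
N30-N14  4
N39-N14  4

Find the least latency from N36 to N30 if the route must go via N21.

Shortest N36→N21: N36–N4–N21 = 11
Shortest N21→N30: N21–N38–N5–N30 = 13
Total via N21: 11 + 13 = 24 ms.

24 ms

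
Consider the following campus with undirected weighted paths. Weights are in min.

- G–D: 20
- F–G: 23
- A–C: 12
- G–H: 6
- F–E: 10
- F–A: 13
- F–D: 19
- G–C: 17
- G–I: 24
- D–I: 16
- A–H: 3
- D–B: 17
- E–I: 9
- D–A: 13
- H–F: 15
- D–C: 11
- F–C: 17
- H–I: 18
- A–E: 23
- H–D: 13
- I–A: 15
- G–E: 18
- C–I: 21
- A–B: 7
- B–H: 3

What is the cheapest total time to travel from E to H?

Shortest distances from E:
E: 0
I: 9  (via E)
F: 10  (via E)
G: 18  (via E)
A: 23  (via E)
H: 24  (via G)
Shortest route: E → G → H = 24 min.

24 min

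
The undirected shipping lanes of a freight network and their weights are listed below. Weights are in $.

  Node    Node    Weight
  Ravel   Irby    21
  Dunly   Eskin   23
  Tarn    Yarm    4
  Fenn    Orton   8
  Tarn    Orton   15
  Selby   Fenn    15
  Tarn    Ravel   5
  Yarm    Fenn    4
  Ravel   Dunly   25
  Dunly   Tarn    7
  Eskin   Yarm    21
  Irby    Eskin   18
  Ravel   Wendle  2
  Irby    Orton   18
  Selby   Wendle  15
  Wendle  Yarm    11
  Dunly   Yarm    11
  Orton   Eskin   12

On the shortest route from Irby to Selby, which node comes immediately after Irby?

Ravel

Candidate routes:
Irby - Orton - Fenn - Selby: 18+8+15 = 41
Irby - Ravel - Tarn - Yarm - Fenn - Selby: 21+5+4+4+15 = 49
Irby - Ravel - Wendle - Selby: 21+2+15 = 38
Cheapest is Irby - Ravel - Wendle - Selby at $38.
So from Irby the first move is to Ravel.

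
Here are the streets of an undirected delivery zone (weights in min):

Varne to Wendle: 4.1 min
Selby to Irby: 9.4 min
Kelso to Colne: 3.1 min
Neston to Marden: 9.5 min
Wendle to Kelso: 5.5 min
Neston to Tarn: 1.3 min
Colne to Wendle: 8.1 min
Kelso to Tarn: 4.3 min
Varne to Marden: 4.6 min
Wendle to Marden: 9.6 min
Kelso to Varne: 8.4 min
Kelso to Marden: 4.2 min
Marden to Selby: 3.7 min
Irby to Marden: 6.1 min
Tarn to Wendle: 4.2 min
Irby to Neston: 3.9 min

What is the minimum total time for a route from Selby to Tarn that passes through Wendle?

16.6 min

Best Selby to Wendle: Selby → Marden → Varne → Wendle costing 12.4
Shortest Wendle→Tarn: Wendle → Tarn = 4.2
Total via Wendle: 12.4 + 4.2 = 16.6 min.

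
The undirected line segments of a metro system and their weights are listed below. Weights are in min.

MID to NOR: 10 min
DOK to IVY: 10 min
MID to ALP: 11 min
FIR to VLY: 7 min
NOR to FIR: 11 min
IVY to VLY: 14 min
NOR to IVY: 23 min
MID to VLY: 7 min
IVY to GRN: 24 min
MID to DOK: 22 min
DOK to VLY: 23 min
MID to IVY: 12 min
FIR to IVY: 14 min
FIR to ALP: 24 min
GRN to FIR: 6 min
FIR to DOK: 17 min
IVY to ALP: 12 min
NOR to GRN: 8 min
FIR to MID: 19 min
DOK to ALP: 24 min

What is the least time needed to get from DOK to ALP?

Compare a few routes:
DOK → IVY → ALP: 10+12 = 22
DOK → ALP: 24 = 24
DOK → MID → ALP: 22+11 = 33
DOK → IVY → MID → ALP: 10+12+11 = 33
The minimum is 22 min via DOK → IVY → ALP.

22 min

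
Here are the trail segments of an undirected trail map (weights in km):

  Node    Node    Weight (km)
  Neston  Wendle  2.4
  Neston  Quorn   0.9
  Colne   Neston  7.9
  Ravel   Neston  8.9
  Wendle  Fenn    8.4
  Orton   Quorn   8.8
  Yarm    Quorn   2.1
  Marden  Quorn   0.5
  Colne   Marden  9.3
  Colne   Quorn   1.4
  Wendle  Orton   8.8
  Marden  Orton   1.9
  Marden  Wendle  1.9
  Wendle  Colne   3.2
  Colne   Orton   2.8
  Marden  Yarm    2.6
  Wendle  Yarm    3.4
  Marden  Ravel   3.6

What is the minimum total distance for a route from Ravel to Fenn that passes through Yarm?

18 km

Best Ravel to Yarm: Ravel → Marden → Yarm costing 6.2
Shortest Yarm→Fenn: Yarm → Wendle → Fenn = 11.8
Total via Yarm: 6.2 + 11.8 = 18 km.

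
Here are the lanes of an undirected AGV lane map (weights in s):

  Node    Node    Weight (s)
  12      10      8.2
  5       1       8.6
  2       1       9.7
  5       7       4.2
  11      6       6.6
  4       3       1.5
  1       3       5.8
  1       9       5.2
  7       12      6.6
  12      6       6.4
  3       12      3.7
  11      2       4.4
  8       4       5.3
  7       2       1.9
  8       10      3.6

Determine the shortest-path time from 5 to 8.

Candidate routes:
5 → 7 → 12 → 10 → 8: 4.2+6.6+8.2+3.6 = 22.6
5 → 7 → 12 → 3 → 4 → 8: 4.2+6.6+3.7+1.5+5.3 = 21.3
5 → 1 → 3 → 4 → 8: 8.6+5.8+1.5+5.3 = 21.2
5 → 7 → 2 → 1 → 3 → 4 → 8: 4.2+1.9+9.7+5.8+1.5+5.3 = 28.4
Cheapest is 5 → 1 → 3 → 4 → 8 at 21.2 s.

21.2 s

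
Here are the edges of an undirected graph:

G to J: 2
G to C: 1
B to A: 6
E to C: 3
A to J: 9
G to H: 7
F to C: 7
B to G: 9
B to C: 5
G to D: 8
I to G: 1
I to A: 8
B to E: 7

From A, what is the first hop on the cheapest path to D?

Candidate routes:
A–J–G–D: 9+2+8 = 19
A–I–G–D: 8+1+8 = 17
Cheapest is A–I–G–D at 17.
So from A the first move is to I.

I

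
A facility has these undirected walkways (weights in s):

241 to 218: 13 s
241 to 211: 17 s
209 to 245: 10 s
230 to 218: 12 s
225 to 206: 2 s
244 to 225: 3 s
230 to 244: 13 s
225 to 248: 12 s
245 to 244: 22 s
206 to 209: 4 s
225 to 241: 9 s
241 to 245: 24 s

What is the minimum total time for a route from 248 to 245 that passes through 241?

45 s

Best 248 to 241: 248–225–241 costing 21
Shortest 241→245: 241–245 = 24
Total via 241: 21 + 24 = 45 s.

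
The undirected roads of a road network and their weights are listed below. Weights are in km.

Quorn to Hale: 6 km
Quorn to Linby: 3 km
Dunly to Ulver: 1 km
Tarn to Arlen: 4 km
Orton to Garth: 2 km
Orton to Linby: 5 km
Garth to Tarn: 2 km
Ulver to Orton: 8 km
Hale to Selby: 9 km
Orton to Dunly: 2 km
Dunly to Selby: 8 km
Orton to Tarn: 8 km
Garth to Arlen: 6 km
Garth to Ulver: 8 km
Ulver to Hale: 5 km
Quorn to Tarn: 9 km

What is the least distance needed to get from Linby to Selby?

15 km

Candidate routes:
Linby–Quorn–Hale–Selby: 3+6+9 = 18
Linby–Orton–Ulver–Dunly–Selby: 5+8+1+8 = 22
Linby–Orton–Dunly–Selby: 5+2+8 = 15
Linby–Orton–Dunly–Ulver–Hale–Selby: 5+2+1+5+9 = 22
The minimum is 15 km via Linby–Orton–Dunly–Selby.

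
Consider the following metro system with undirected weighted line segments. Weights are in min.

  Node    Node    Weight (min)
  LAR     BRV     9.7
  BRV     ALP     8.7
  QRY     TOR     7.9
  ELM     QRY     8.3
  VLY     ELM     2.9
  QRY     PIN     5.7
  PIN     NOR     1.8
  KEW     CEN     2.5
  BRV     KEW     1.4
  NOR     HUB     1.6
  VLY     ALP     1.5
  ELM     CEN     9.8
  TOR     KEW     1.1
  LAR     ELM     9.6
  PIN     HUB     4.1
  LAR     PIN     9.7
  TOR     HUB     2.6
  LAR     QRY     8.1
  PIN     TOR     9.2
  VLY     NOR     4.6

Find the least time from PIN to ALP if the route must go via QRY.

18.4 min

Shortest PIN→QRY: PIN–QRY = 5.7
Best QRY to ALP: QRY–ELM–VLY–ALP costing 12.7
Total via QRY: 5.7 + 12.7 = 18.4 min.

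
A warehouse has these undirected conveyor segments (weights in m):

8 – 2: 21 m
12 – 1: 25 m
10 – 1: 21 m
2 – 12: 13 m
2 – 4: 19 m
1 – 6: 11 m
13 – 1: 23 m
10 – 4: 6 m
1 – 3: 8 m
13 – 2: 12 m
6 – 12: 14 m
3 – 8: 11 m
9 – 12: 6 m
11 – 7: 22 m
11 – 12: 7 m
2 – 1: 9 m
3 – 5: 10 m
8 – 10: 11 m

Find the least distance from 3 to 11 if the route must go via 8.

52 m

Best 3 to 8: 3–8 costing 11
Best 8 to 11: 8–2–12–11 costing 41
Total via 8: 11 + 41 = 52 m.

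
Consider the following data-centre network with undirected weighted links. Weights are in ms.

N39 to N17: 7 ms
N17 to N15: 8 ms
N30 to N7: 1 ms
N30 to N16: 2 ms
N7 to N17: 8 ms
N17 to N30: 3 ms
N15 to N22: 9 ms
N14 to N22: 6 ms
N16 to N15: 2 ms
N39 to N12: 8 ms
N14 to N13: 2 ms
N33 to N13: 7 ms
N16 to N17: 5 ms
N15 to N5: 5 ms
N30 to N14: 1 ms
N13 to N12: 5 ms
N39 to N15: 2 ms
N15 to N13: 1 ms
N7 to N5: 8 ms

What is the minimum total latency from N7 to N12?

9 ms

Enumerating some paths:
N7 → N30 → N16 → N15 → N39 → N12: 1+2+2+2+8 = 15
N7 → N30 → N16 → N15 → N13 → N12: 1+2+2+1+5 = 11
N7 → N30 → N14 → N13 → N12: 1+1+2+5 = 9
Cheapest is N7 → N30 → N14 → N13 → N12 at 9 ms.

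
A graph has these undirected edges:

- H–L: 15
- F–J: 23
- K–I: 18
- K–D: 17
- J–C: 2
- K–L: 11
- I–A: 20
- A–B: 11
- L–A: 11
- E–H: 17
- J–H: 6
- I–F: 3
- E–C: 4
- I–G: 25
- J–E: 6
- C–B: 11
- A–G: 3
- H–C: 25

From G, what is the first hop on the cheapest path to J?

A

Enumerating some paths:
G → A → B → C → J: 3+11+11+2 = 27
G → A → B → C → E → J: 3+11+11+4+6 = 35
The minimum is 27 via G → A → B → C → J.
So from G the first move is to A.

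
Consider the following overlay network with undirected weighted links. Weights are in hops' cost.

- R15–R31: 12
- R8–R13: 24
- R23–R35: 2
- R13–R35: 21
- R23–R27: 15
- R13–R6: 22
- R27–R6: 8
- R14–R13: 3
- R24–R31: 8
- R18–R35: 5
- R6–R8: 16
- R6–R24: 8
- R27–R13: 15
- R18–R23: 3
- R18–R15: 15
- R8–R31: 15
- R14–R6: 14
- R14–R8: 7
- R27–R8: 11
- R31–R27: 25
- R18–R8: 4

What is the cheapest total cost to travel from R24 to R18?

27 hops' cost

Running Dijkstra from R24:
R24: 0
R31: 8  (via R24)
R6: 8  (via R24)
R27: 16  (via R6)
R15: 20  (via R31)
R14: 22  (via R6)
R8: 23  (via R31)
R13: 25  (via R14)
R18: 27  (via R8)
Shortest route: R24–R31–R8–R18 = 27 hops' cost.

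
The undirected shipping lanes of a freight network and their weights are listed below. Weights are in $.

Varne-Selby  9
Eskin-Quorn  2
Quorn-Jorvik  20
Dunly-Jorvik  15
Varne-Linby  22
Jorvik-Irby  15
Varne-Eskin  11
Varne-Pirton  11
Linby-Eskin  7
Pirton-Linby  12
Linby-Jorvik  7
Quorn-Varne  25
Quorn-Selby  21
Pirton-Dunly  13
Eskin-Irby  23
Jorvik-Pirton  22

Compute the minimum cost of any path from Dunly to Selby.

Compare a few routes:
Dunly → Pirton → Varne → Selby: 13+11+9 = 33
Dunly → Pirton → Linby → Eskin → Varne → Selby: 13+12+7+11+9 = 52
Dunly → Jorvik → Linby → Eskin → Varne → Selby: 15+7+7+11+9 = 49
Cheapest is Dunly → Pirton → Varne → Selby at $33.

$33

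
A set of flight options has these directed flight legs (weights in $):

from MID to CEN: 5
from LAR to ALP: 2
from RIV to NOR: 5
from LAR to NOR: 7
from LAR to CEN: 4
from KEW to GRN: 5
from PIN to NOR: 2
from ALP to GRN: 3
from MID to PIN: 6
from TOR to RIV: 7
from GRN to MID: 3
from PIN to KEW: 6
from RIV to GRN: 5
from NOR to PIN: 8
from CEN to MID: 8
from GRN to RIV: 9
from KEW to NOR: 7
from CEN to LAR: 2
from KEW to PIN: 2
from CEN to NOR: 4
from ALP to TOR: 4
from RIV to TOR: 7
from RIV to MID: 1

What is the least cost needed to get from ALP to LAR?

Compare a few routes:
ALP–TOR–RIV–GRN–MID–CEN–LAR: 4+7+5+3+5+2 = 26
ALP–TOR–RIV–MID–CEN–LAR: 4+7+1+5+2 = 19
ALP–GRN–MID–CEN–LAR: 3+3+5+2 = 13
ALP–GRN–RIV–MID–CEN–LAR: 3+9+1+5+2 = 20
Cheapest is ALP–GRN–MID–CEN–LAR at $13.

$13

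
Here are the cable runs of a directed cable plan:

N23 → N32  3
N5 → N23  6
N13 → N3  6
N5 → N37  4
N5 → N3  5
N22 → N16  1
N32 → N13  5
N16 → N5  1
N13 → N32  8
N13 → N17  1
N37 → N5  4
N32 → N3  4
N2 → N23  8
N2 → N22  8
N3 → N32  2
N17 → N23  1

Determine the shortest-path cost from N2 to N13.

Candidate routes:
N2 → N22 → N16 → N5 → N3 → N32 → N13: 8+1+1+5+2+5 = 22
N2 → N23 → N32 → N13: 8+3+5 = 16
The minimum is 16 via N2 → N23 → N32 → N13.

16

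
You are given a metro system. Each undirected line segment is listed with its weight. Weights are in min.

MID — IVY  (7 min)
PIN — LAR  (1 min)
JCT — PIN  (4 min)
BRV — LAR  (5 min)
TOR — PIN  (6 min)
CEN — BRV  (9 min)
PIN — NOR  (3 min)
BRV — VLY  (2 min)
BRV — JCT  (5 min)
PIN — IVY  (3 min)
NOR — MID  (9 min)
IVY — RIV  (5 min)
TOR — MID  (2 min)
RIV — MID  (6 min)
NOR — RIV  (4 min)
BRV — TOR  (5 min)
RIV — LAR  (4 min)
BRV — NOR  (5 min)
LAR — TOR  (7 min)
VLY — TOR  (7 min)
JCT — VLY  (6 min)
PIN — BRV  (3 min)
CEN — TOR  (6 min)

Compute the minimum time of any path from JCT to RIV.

Settle nodes by increasing distance from JCT:
JCT: 0
PIN: 4  (via JCT)
LAR: 5  (via PIN)
BRV: 5  (via JCT)
VLY: 6  (via JCT)
IVY: 7  (via PIN)
NOR: 7  (via PIN)
RIV: 9  (via LAR)
Shortest route: JCT → PIN → LAR → RIV = 9 min.

9 min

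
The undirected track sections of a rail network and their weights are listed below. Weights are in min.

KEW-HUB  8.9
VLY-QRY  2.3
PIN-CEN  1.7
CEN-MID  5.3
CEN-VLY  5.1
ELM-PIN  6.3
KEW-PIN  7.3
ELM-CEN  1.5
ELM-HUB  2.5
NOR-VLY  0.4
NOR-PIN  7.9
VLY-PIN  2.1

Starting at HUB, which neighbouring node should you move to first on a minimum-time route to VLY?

Compare a few routes:
HUB → ELM → CEN → VLY: 2.5+1.5+5.1 = 9.1
HUB → ELM → CEN → PIN → VLY: 2.5+1.5+1.7+2.1 = 7.8
HUB → ELM → PIN → VLY: 2.5+6.3+2.1 = 10.9
The minimum is 7.8 min via HUB → ELM → CEN → PIN → VLY.
So from HUB the first move is to ELM.

ELM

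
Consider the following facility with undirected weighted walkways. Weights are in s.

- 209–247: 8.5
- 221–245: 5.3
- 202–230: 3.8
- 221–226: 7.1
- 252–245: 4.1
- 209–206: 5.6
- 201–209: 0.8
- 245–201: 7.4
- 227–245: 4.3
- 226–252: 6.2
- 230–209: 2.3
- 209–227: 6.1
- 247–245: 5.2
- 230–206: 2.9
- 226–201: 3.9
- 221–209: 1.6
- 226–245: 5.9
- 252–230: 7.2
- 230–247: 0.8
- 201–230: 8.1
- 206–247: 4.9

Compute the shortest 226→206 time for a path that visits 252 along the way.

16.3 s

Best 226 to 252: 226 → 252 costing 6.2
Best 252 to 206: 252 → 230 → 206 costing 10.1
Total via 252: 6.2 + 10.1 = 16.3 s.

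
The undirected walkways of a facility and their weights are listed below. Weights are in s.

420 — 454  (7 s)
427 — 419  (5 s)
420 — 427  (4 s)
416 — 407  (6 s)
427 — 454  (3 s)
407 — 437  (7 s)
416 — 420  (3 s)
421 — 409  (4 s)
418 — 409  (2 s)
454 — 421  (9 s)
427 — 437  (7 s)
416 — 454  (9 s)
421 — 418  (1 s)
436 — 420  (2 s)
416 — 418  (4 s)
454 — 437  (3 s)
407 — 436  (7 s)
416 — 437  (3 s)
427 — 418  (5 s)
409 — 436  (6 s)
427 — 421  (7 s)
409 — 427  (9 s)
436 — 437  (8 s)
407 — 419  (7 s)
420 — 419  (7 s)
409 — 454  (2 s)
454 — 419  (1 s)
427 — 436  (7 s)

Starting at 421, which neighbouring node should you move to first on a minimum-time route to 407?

418

Compare a few routes:
421 - 418 - 416 - 407: 1+4+6 = 11
421 - 418 - 416 - 437 - 407: 1+4+3+7 = 15
421 - 409 - 454 - 419 - 407: 4+2+1+7 = 14
421 - 418 - 409 - 454 - 419 - 407: 1+2+2+1+7 = 13
The minimum is 11 s via 421 - 418 - 416 - 407.
So from 421 the first move is to 418.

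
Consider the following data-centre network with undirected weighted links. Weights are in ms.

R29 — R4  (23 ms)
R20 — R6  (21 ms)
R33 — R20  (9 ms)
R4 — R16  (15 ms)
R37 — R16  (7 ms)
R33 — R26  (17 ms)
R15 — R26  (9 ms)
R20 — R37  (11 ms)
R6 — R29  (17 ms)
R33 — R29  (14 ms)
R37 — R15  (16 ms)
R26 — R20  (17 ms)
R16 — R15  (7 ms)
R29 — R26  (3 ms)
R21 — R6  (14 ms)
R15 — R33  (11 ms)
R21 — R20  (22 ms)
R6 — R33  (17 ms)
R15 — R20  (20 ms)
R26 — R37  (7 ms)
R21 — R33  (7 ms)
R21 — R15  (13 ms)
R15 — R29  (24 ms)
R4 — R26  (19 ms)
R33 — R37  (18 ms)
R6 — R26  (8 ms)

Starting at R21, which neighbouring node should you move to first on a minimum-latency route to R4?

Compare a few routes:
R21 - R15 - R16 - R4: 13+7+15 = 35
R21 - R33 - R15 - R16 - R4: 7+11+7+15 = 40
Cheapest is R21 - R15 - R16 - R4 at 35 ms.
So from R21 the first move is to R15.

R15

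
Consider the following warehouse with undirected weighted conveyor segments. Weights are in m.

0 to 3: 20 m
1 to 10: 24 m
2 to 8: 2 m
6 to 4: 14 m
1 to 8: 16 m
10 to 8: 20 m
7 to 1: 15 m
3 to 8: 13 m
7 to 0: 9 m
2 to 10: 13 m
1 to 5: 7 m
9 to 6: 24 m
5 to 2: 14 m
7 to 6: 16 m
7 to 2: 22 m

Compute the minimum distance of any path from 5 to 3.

29 m

Running Dijkstra from 5:
5: 0
1: 7  (via 5)
2: 14  (via 5)
8: 16  (via 2)
7: 22  (via 1)
10: 27  (via 2)
3: 29  (via 8)
Shortest route: 5 → 2 → 8 → 3 = 29 m.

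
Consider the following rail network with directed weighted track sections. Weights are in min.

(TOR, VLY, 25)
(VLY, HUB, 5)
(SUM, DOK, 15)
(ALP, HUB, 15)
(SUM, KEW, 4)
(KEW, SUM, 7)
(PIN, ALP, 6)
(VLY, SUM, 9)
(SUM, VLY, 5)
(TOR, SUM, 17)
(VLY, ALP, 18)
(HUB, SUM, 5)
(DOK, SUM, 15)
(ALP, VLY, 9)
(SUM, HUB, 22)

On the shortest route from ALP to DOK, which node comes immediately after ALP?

Candidate routes:
ALP–VLY–SUM–DOK: 9+9+15 = 33
ALP–VLY–HUB–SUM–DOK: 9+5+5+15 = 34
ALP–HUB–SUM–DOK: 15+5+15 = 35
Cheapest is ALP–VLY–SUM–DOK at 33 min.
So from ALP the first move is to VLY.

VLY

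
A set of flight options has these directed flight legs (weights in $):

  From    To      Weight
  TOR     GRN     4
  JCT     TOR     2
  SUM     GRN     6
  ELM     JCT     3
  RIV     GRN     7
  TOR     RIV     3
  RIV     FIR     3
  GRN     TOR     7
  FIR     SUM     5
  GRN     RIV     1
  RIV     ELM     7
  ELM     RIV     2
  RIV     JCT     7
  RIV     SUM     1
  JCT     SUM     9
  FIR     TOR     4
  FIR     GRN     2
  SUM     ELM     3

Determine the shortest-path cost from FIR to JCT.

Enumerating some paths:
FIR - SUM - ELM - JCT: 5+3+3 = 11
FIR - GRN - RIV - JCT: 2+1+7 = 10
Cheapest is FIR - GRN - RIV - JCT at $10.

$10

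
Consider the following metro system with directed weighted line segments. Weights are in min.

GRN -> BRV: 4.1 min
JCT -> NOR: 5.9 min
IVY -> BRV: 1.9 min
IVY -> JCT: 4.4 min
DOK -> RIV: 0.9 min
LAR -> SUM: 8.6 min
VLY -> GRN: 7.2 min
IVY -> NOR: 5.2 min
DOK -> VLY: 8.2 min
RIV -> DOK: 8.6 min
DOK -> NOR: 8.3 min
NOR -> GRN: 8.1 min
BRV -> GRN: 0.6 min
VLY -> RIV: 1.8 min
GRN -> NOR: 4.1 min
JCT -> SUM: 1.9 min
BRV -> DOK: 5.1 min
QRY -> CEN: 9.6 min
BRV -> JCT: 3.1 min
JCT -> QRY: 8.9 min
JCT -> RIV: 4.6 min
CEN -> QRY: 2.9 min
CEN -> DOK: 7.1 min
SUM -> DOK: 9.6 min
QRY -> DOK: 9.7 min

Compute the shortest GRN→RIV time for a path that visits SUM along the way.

Best GRN to SUM: GRN–BRV–JCT–SUM costing 9.1
Shortest SUM→RIV: SUM–DOK–RIV = 10.5
Total via SUM: 9.1 + 10.5 = 19.6 min.

19.6 min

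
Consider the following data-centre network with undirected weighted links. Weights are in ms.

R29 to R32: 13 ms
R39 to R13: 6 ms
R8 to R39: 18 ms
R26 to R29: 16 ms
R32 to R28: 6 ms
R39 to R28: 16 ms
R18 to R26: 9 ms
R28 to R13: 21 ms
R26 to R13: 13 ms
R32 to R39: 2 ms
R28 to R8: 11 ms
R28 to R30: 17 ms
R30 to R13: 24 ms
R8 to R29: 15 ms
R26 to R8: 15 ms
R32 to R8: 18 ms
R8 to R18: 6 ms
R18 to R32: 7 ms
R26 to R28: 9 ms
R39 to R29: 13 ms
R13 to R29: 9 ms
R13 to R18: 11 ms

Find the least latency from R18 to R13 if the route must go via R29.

Best R18 to R29: R18 → R32 → R29 costing 20
Best R29 to R13: R29 → R13 costing 9
Total via R29: 20 + 9 = 29 ms.

29 ms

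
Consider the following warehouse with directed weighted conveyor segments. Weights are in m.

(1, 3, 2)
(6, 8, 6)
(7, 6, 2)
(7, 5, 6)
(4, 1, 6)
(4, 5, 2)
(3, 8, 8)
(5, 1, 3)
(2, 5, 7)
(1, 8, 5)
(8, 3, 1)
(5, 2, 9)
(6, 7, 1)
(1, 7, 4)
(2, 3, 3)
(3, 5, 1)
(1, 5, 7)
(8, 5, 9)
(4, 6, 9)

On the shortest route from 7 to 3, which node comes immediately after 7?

Enumerating some paths:
7–5–1–3: 6+3+2 = 11
7–6–8–3: 2+6+1 = 9
7–5–2–3: 6+9+3 = 18
7–5–1–8–3: 6+3+5+1 = 15
Cheapest is 7–6–8–3 at 9 m.
So from 7 the first move is to 6.

6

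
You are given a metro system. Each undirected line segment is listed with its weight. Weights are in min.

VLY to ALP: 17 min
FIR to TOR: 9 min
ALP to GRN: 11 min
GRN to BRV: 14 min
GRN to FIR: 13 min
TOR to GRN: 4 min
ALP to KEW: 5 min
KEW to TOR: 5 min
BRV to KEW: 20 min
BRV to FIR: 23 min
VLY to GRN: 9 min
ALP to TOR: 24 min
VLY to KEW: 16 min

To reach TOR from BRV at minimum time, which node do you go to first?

GRN

Compare a few routes:
BRV - KEW - TOR: 20+5 = 25
BRV - GRN - ALP - KEW - TOR: 14+11+5+5 = 35
BRV - FIR - TOR: 23+9 = 32
BRV - GRN - TOR: 14+4 = 18
The minimum is 18 min via BRV - GRN - TOR.
So from BRV the first move is to GRN.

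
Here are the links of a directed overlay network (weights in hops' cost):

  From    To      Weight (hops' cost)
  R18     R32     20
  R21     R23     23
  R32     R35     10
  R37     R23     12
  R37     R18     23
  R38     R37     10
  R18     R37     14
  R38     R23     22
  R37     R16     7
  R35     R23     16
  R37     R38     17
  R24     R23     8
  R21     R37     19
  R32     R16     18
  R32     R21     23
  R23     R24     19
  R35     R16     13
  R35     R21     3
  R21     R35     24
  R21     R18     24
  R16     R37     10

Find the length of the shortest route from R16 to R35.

Enumerating some paths:
R16 - R37 - R18 - R32 - R21 - R35: 10+23+20+23+24 = 100
R16 - R37 - R18 - R32 - R35: 10+23+20+10 = 63
Cheapest is R16 - R37 - R18 - R32 - R35 at 63 hops' cost.

63 hops' cost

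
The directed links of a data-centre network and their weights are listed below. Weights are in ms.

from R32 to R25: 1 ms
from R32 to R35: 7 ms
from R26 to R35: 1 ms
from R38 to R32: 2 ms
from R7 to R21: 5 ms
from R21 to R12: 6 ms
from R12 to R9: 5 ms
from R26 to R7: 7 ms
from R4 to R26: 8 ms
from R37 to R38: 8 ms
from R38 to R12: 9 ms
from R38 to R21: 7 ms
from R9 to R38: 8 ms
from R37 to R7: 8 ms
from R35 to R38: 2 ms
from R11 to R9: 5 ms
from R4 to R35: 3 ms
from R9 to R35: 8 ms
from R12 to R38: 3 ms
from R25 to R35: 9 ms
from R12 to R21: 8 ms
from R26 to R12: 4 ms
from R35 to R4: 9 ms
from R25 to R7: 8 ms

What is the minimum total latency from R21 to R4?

27 ms

Running Dijkstra from R21:
R21: 0
R12: 6  (via R21)
R38: 9  (via R12)
R9: 11  (via R12)
R32: 11  (via R38)
R25: 12  (via R32)
R35: 18  (via R32)
R7: 20  (via R25)
R4: 27  (via R35)
Shortest route: R21 → R12 → R38 → R32 → R35 → R4 = 27 ms.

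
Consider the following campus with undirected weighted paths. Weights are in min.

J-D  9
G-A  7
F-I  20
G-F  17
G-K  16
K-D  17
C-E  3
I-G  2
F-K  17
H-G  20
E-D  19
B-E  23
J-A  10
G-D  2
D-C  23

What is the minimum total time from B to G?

44 min

Running Dijkstra from B:
B: 0
E: 23  (via B)
C: 26  (via E)
D: 42  (via E)
G: 44  (via D)
Shortest route: B–E–D–G = 44 min.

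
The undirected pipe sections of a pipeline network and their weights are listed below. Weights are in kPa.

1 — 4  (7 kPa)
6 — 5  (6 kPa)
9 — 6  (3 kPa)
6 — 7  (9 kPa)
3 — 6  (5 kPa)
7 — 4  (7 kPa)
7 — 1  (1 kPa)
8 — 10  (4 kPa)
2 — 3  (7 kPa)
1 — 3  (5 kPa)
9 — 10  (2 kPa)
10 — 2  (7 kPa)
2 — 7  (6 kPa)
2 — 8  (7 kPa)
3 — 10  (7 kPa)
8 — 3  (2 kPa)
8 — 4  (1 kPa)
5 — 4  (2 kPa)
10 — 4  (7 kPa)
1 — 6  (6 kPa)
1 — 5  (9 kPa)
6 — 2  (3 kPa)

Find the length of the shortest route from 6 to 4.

Candidate routes:
6–5–4: 6+2 = 8
6–9–10–8–4: 3+2+4+1 = 10
6–2–8–4: 3+7+1 = 11
6–9–10–4: 3+2+7 = 12
The minimum is 8 kPa via 6–5–4.

8 kPa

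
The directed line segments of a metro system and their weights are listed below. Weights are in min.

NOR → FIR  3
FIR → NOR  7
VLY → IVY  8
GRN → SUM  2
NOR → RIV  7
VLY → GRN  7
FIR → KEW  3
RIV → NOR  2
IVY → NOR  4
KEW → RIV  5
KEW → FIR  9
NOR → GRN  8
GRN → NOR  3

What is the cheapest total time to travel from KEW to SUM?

Shortest distances from KEW:
KEW: 0
RIV: 5  (via KEW)
NOR: 7  (via RIV)
FIR: 9  (via KEW)
GRN: 15  (via NOR)
SUM: 17  (via GRN)
Shortest route: KEW → RIV → NOR → GRN → SUM = 17 min.

17 min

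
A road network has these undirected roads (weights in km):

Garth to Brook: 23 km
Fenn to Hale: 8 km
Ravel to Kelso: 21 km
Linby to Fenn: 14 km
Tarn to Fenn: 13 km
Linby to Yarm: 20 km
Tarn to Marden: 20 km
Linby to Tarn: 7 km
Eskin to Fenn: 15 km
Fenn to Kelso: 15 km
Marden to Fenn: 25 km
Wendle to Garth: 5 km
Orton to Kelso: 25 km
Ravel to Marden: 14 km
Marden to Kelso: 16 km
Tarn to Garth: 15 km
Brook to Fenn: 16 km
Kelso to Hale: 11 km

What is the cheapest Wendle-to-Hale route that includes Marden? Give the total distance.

67 km

Shortest Wendle→Marden: Wendle → Garth → Tarn → Marden = 40
Shortest Marden→Hale: Marden → Kelso → Hale = 27
Total via Marden: 40 + 27 = 67 km.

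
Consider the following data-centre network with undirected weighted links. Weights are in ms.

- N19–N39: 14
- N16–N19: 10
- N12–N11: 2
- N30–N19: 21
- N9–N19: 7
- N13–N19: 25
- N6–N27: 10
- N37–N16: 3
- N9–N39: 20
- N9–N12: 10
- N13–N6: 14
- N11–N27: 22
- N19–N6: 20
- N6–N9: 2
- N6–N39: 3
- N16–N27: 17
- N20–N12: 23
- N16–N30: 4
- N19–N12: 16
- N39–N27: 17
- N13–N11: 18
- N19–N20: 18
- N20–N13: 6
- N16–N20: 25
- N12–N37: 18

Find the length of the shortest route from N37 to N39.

25 ms

Candidate routes:
N37–N16–N19–N9–N6–N39: 3+10+7+2+3 = 25
N37–N16–N19–N39: 3+10+14 = 27
The minimum is 25 ms via N37–N16–N19–N9–N6–N39.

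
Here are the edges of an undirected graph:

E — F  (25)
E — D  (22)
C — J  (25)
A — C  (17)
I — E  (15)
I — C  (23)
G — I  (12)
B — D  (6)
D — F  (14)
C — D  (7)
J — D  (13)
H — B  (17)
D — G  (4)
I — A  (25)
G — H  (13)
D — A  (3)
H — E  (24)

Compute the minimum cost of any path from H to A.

Compare a few routes:
H → B → D → C → A: 17+6+7+17 = 47
H → G → D → C → A: 13+4+7+17 = 41
H → G → D → A: 13+4+3 = 20
H → B → D → A: 17+6+3 = 26
Cheapest is H → G → D → A at 20.

20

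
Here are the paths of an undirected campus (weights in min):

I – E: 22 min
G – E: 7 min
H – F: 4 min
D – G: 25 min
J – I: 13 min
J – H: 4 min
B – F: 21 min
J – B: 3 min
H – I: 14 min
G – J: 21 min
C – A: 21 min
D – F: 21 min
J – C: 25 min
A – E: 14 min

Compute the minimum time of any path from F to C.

33 min

Enumerating some paths:
F - B - J - C: 21+3+25 = 49
F - H - I - J - C: 4+14+13+25 = 56
F - H - J - G - E - A - C: 4+4+21+7+14+21 = 71
F - H - J - C: 4+4+25 = 33
The minimum is 33 min via F - H - J - C.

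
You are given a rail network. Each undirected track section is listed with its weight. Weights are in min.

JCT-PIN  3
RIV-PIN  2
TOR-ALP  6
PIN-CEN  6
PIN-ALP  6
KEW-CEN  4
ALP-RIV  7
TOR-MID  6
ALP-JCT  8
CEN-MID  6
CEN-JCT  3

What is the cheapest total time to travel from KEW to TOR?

16 min

Running Dijkstra from KEW:
KEW: 0
CEN: 4  (via KEW)
JCT: 7  (via CEN)
PIN: 10  (via CEN)
MID: 10  (via CEN)
RIV: 12  (via PIN)
ALP: 15  (via JCT)
TOR: 16  (via MID)
Shortest route: KEW–CEN–MID–TOR = 16 min.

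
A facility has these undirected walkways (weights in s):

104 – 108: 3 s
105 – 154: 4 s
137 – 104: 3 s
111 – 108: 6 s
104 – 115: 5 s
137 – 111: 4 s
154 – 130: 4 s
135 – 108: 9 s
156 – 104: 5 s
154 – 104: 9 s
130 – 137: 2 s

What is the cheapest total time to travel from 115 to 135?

Enumerating some paths:
115–104–108–135: 5+3+9 = 17
115–104–137–111–108–135: 5+3+4+6+9 = 27
The minimum is 17 s via 115–104–108–135.

17 s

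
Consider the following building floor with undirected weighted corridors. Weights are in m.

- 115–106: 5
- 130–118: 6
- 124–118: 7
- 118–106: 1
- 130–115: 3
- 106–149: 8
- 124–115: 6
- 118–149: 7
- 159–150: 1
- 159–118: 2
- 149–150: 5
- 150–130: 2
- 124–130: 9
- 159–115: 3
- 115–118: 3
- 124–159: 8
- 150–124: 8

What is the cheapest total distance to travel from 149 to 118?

7 m

Candidate routes:
149 → 150 → 159 → 118: 5+1+2 = 8
149 → 118: 7 = 7
149 → 106 → 118: 8+1 = 9
The minimum is 7 m via 149 → 118.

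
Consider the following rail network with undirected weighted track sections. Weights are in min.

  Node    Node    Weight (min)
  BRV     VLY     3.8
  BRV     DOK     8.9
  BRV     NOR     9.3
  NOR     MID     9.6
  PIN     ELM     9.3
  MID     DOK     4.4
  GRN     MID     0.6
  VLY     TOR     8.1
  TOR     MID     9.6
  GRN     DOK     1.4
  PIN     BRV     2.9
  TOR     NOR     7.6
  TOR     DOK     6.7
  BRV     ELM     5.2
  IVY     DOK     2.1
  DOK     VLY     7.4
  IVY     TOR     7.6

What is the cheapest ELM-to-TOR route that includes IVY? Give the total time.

Shortest ELM→IVY: ELM → BRV → DOK → IVY = 16.2
Best IVY to TOR: IVY → TOR costing 7.6
Total via IVY: 16.2 + 7.6 = 23.8 min.

23.8 min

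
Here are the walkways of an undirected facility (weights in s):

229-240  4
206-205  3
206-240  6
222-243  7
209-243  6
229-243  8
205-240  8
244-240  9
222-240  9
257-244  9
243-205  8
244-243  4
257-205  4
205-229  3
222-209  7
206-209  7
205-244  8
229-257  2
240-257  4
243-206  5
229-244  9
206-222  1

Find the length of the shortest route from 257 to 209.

14 s

Candidate routes:
257 → 229 → 205 → 206 → 209: 2+3+3+7 = 15
257 → 205 → 206 → 209: 4+3+7 = 14
257 → 205 → 206 → 222 → 209: 4+3+1+7 = 15
Cheapest is 257 → 205 → 206 → 209 at 14 s.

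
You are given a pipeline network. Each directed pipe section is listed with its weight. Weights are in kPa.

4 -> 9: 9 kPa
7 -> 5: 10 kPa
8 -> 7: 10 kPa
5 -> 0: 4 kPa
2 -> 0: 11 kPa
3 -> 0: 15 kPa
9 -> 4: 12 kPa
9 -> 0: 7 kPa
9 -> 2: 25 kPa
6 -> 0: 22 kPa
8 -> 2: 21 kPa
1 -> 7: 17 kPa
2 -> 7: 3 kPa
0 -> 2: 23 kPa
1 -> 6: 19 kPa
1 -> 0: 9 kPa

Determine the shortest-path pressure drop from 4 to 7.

37 kPa

Candidate routes:
4 - 9 - 2 - 7: 9+25+3 = 37
4 - 9 - 0 - 2 - 7: 9+7+23+3 = 42
Cheapest is 4 - 9 - 2 - 7 at 37 kPa.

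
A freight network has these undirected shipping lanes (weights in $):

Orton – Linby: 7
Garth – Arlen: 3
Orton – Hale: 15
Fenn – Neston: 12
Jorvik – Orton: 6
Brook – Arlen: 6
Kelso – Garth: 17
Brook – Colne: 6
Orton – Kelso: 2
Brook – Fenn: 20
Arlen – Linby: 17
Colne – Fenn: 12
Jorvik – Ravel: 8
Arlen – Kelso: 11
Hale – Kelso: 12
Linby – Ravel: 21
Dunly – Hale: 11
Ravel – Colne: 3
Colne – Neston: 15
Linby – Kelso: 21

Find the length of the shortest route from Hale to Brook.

Enumerating some paths:
Hale - Kelso - Orton - Jorvik - Ravel - Colne - Brook: 12+2+6+8+3+6 = 37
Hale - Orton - Kelso - Arlen - Brook: 15+2+11+6 = 34
Hale - Kelso - Arlen - Brook: 12+11+6 = 29
The minimum is $29 via Hale - Kelso - Arlen - Brook.

$29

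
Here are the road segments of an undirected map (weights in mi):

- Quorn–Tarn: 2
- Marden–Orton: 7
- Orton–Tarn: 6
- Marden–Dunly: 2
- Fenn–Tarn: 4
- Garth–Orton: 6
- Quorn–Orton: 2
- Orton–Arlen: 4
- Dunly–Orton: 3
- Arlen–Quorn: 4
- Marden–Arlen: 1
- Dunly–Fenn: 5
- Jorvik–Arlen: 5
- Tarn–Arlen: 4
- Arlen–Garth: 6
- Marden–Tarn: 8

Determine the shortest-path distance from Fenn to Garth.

Compare a few routes:
Fenn → Tarn → Quorn → Arlen → Garth: 4+2+4+6 = 16
Fenn → Tarn → Arlen → Garth: 4+4+6 = 14
Fenn → Tarn → Orton → Garth: 4+6+6 = 16
Cheapest is Fenn → Tarn → Arlen → Garth at 14 mi.

14 mi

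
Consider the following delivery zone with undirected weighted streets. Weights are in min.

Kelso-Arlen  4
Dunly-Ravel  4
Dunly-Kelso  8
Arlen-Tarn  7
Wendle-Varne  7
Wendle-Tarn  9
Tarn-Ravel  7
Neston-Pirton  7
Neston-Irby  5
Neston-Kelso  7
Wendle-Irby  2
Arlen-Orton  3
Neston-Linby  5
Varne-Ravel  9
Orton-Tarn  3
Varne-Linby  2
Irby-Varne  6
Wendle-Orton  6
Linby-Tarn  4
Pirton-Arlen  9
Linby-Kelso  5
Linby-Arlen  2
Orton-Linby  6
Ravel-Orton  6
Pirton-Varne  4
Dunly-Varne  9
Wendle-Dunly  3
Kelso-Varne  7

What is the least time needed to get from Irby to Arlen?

10 min

Candidate routes:
Irby–Wendle–Orton–Arlen: 2+6+3 = 11
Irby–Varne–Linby–Arlen: 6+2+2 = 10
Cheapest is Irby–Varne–Linby–Arlen at 10 min.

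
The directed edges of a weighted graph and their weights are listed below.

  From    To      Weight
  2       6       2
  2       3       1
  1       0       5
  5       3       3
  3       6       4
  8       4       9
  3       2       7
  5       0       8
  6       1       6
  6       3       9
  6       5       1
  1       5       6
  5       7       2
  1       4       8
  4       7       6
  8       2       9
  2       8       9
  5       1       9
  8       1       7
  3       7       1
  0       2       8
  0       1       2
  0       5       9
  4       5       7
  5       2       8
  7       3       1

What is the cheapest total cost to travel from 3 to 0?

Settle nodes by increasing distance from 3:
3: 0
7: 1  (via 3)
6: 4  (via 3)
5: 5  (via 6)
2: 7  (via 3)
1: 10  (via 6)
0: 13  (via 5)
Shortest route: 3–6–5–0 = 13.

13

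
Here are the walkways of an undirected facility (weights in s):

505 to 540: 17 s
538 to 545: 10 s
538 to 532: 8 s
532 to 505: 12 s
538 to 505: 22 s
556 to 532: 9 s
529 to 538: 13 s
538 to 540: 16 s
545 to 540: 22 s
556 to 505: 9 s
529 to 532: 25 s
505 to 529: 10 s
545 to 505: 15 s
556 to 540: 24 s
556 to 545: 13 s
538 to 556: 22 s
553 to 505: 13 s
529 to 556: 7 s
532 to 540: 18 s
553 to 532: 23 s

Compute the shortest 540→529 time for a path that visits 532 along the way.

Best 540 to 532: 540 → 532 costing 18
Shortest 532→529: 532 → 556 → 529 = 16
Total via 532: 18 + 16 = 34 s.

34 s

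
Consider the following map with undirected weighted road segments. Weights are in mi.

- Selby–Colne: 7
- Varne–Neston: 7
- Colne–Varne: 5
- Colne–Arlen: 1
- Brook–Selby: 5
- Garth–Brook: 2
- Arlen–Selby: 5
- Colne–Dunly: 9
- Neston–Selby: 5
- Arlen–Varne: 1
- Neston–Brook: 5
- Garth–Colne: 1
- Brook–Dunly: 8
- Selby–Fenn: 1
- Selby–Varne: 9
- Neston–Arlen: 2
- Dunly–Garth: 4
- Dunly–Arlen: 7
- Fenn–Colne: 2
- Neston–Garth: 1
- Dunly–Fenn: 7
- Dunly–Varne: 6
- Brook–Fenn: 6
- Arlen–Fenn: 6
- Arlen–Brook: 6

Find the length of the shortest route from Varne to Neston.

3 mi

Candidate routes:
Varne - Arlen - Neston: 1+2 = 3
Varne - Arlen - Colne - Garth - Neston: 1+1+1+1 = 4
Varne - Neston: 7 = 7
The minimum is 3 mi via Varne - Arlen - Neston.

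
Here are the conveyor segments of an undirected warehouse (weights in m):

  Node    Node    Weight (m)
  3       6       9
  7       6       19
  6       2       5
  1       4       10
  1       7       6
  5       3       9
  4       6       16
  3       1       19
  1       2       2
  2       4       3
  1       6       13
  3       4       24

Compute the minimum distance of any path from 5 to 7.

31 m

Running Dijkstra from 5:
5: 0
3: 9  (via 5)
6: 18  (via 3)
2: 23  (via 6)
1: 25  (via 2)
4: 26  (via 2)
7: 31  (via 1)
Shortest route: 5–3–6–2–1–7 = 31 m.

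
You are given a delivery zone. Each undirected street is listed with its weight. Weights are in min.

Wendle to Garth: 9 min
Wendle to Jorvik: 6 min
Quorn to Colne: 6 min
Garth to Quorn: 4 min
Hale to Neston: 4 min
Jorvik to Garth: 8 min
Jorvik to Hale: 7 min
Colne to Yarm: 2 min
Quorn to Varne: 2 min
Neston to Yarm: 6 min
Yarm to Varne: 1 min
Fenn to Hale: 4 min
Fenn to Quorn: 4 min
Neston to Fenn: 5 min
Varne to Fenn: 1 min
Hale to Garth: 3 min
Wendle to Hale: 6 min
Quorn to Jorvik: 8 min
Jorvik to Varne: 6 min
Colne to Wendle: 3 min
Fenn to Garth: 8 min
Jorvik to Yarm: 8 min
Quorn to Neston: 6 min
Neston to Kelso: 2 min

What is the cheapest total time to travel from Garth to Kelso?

Settle nodes by increasing distance from Garth:
Garth: 0
Hale: 3  (via Garth)
Quorn: 4  (via Garth)
Varne: 6  (via Quorn)
Neston: 7  (via Hale)
Fenn: 7  (via Hale)
Yarm: 7  (via Varne)
Jorvik: 8  (via Garth)
Wendle: 9  (via Garth)
Kelso: 9  (via Neston)
Shortest route: Garth–Hale–Neston–Kelso = 9 min.

9 min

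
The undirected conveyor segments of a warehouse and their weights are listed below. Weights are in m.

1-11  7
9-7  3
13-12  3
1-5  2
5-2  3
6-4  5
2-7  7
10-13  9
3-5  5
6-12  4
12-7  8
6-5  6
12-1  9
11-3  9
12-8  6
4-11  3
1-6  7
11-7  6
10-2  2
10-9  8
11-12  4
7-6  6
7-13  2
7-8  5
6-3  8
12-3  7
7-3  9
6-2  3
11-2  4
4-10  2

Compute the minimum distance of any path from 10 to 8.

14 m

Settle nodes by increasing distance from 10:
10: 0
2: 2  (via 10)
4: 2  (via 10)
5: 5  (via 2)
6: 5  (via 2)
11: 5  (via 4)
1: 7  (via 5)
9: 8  (via 10)
7: 9  (via 2)
12: 9  (via 6)
13: 9  (via 10)
3: 10  (via 5)
8: 14  (via 7)
Shortest route: 10 → 2 → 7 → 8 = 14 m.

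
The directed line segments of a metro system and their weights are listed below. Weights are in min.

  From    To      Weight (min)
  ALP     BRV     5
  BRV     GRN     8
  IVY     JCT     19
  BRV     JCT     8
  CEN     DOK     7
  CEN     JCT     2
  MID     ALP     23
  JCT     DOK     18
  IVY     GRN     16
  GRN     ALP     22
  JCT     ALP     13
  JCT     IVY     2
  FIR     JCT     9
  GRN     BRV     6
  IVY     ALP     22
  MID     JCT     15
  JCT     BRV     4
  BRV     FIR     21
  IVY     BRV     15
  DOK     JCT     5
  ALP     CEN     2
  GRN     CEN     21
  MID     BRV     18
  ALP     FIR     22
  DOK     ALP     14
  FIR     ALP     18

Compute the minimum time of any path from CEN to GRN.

14 min

Candidate routes:
CEN–JCT–IVY–BRV–GRN: 2+2+15+8 = 27
CEN–JCT–IVY–GRN: 2+2+16 = 20
CEN–JCT–BRV–GRN: 2+4+8 = 14
CEN–DOK–JCT–BRV–GRN: 7+5+4+8 = 24
Cheapest is CEN–JCT–BRV–GRN at 14 min.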